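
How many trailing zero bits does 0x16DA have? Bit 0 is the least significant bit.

1

0x16DA = 1011011011010
Trailing zeros: 1, so the lowest set bit is bit 1 (value 2).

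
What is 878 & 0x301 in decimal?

878 = 1101101110
0x301 = 1100000001
AND → 1100000000 = 768

768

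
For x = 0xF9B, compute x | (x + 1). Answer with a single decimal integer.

3999

x = 111110011011 = 3995
x + 1 = 111110011100
OR    = 111110011111 = 3999
(x | (x + 1) sets the lowest cleared bit.)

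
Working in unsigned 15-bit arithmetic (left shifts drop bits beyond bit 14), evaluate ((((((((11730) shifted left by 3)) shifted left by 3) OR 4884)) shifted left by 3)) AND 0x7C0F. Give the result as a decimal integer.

11730 = 010110111010010
→ shifted left by 3 (mod 2^15) → 110111010010000 = 28304
→ shifted left by 3 (mod 2^15) → 111010010000000 = 29824
4884 = 001001100010100
→ OR → 111011110010100 = 30612
→ shifted left by 3 (mod 2^15) → 011110010100000 = 15520
0x7C0F = 111110000001111
→ AND → 011110000000000 = 15360

15360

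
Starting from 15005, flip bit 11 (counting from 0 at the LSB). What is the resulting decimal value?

x = 011101010011101
bit 11 is currently 1; toggle it via x ^ (1 << 11) = x ^ 2048
→ 011001010011101 = 12957

12957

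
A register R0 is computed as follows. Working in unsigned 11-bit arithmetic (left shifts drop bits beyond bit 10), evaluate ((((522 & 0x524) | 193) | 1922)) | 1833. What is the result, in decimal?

522 = 01000001010
0x524 = 10100100100
→ & → 00000000000 = 0
193 = 00011000001
→ | → 00011000001 = 193
1922 = 11110000010
→ | → 11111000011 = 1987
1833 = 11100101001
→ | → 11111101011 = 2027

2027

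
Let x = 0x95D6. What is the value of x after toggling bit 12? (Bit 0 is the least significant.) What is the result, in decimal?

34262

x = 1001010111010110
bit 12 is currently 1; toggle it via x ^ (1 << 12) = x ^ 4096
→ 1000010111010110 = 34262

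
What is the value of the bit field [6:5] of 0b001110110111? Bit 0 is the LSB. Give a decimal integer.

v = 001110110111
Shift right by 5: 0011101
Mask low 2 bits: 01 = 1

1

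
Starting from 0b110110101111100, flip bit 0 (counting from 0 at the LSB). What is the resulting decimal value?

x = 110110101111100
bit 0 is currently 0; toggle it via x ^ (1 << 0) = x ^ 1
→ 110110101111101 = 28029

28029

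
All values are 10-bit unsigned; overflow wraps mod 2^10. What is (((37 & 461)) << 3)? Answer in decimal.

37 = 0000100101
461 = 0111001101
→ & → 0000000101 = 5
→ << 3 (mod 2^10) → 0000101000 = 40

40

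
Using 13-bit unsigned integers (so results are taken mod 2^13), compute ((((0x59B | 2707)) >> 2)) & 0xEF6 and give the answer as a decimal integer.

0x59B = 0010110011011
2707 = 0101010010011
→ | → 0111110011011 = 3995
→ >> 2 → 0001111100110 = 998
0xEF6 = 0111011110110
→ & → 0001011100110 = 742

742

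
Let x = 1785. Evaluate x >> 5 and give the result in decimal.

55

1785 = 11011111001
shift right by 5 → 00000110111 = 55
(equivalently, floor(1785 / 32))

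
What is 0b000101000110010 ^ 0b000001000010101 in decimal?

a = 101000110010
b = 001000010101
XOR → 100000100111 = 2087

2087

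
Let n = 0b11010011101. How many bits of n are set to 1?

n = 11010011101
Count the 1s: 1 + 1 + 1 + 1 + 1 + 1 + 1 = 7

7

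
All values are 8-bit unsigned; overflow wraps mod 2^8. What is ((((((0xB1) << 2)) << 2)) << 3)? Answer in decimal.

0xB1 = 10110001
→ << 2 (mod 2^8) → 11000100 = 196
→ << 2 (mod 2^8) → 00010000 = 16
→ << 3 (mod 2^8) → 10000000 = 128

128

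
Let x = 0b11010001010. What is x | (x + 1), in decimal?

1675

x = 11010001010 = 1674
x + 1 = 11010001011
OR    = 11010001011 = 1675
(x | (x + 1) sets the lowest cleared bit.)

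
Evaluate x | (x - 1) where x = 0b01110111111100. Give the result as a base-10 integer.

7679

x = 1110111111100 = 7676
x - 1 = 1110111111011
OR    = 1110111111111 = 7679
(x | (x - 1) sets all bits below the lowest set bit.)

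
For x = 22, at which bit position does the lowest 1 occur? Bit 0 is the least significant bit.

1

22 = 10110
Trailing zeros: 1, so the lowest set bit is bit 1 (value 2).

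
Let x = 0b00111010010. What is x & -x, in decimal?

x = 111010010 = 466
-x (two's complement) = …000101110
AND   = 000000010 = 2
(x & -x isolates the lowest set bit of x.)

2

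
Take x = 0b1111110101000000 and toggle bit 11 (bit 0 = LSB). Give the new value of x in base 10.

x = 1111110101000000
bit 11 is currently 1; toggle it via x ^ (1 << 11) = x ^ 2048
→ 1111010101000000 = 62784

62784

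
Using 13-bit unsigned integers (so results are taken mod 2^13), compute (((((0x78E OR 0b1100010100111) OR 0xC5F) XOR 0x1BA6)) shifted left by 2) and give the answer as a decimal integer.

4452

0x78E = 0011110001110
0b1100010100111 = 1100010100111
→ OR → 1111110101111 = 8111
0xC5F = 0110001011111
→ OR → 1111111111111 = 8191
0x1BA6 = 1101110100110
→ XOR → 0010001011001 = 1113
→ shifted left by 2 (mod 2^13) → 1000101100100 = 4452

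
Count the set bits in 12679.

7

12679 = 11000110000111
Count the 1s: 1 + 1 + 1 + 1 + 1 + 1 + 1 = 7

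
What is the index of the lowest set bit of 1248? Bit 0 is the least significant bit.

1248 = 10011100000
Trailing zeros: 5, so the lowest set bit is bit 5 (value 32).

5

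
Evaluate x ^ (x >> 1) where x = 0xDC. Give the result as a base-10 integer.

x = 11011100 = 220
x>>1 = 01101110
XOR  = 10110010 = 178
(x ^ (x >> 1) gives the standard binary-reflected Gray code of x.)

178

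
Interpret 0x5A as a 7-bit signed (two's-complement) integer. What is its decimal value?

pattern = 1011010 (MSB is 1 ⇒ negative)
Invert: 0100101, add 1 → 0100110 = 38, so the value is -38.
(Equivalently: 90 - 2^7 = 90 - 128 = -38.)

-38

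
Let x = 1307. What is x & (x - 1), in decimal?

x = 10100011011 = 1307
x - 1 = 10100011010
AND   = 10100011010 = 1306
(x & (x - 1) clears the lowest set bit of x.)

1306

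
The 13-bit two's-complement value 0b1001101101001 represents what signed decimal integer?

-3223

pattern = 1001101101001 (MSB is 1 ⇒ negative)
Invert: 0110010010110, add 1 → 0110010010111 = 3223, so the value is -3223.
(Equivalently: 4969 - 2^13 = 4969 - 8192 = -3223.)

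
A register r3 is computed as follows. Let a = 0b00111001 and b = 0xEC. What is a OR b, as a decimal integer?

a = 00111001
0xEC = 11101100
 OR → 11111101 = 253

253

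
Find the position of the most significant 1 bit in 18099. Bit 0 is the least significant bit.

14

18099 = 100011010110011
The topmost 1 is at position 14 (since 2^14 = 16384 ≤ 18099 < 32768).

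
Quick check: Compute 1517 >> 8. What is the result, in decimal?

1517 = 10111101101
shift right by 8 → 00000000101 = 5
(equivalently, floor(1517 / 256))

5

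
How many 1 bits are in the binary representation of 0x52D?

0x52D = 10100101101
Count the 1s: 1 + 1 + 1 + 1 + 1 + 1 = 6

6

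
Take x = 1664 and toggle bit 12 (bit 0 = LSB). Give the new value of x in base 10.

x = 00011010000000
bit 12 is currently 0; toggle it via x ^ (1 << 12) = x ^ 4096
→ 01011010000000 = 5760

5760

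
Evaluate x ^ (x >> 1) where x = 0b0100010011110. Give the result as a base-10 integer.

x = 100010011110 = 2206
x>>1 = 010001001111
XOR  = 110011010001 = 3281
(x ^ (x >> 1) gives the standard binary-reflected Gray code of x.)

3281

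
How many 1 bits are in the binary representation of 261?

3

261 = 100000101
Count the 1s: 1 + 1 + 1 = 3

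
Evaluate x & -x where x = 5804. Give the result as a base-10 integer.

4

x = 1011010101100 = 5804
-x (two's complement) = …0100101010100
AND   = 0000000000100 = 4
(x & -x isolates the lowest set bit of x.)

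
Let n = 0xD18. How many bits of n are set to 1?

0xD18 = 110100011000
Count the 1s: 1 + 1 + 1 + 1 + 1 = 5

5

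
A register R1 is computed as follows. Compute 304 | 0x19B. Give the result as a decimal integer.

304 = 100110000
0x19B = 110011011
 OR → 110111011 = 443

443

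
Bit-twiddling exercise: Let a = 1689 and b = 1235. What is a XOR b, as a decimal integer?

586

1689 = 11010011001
1235 = 10011010011
XOR → 01001001010 = 586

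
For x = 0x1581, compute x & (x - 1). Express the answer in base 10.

x = 1010110000001 = 5505
x - 1 = 1010110000000
AND   = 1010110000000 = 5504
(x & (x - 1) clears the lowest set bit of x.)

5504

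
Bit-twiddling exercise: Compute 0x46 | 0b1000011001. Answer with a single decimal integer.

0x46 = 0001000110
b = 1000011001
 OR → 1001011111 = 607

607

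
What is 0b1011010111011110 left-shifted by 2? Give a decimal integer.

x = 001011010111011110
shift left by 2 → 101101011101111000 = 186232
(equivalently, 46558 × 2^2 = 46558 × 4)

186232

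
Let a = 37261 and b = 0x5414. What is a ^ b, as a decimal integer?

50585

37261 = 1001000110001101
0x5414 = 0101010000010100
XOR → 1100010110011001 = 50585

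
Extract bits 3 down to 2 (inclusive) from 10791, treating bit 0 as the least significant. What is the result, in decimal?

1

v = 10101000100111
Shift right by 2: 101010001001
Mask low 2 bits: 01 = 1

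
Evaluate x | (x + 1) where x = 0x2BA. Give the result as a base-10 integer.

x = 1010111010 = 698
x + 1 = 1010111011
OR    = 1010111011 = 699
(x | (x + 1) sets the lowest cleared bit.)

699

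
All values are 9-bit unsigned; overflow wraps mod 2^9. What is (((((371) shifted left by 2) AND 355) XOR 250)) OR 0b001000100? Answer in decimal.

371 = 101110011
→ shifted left by 2 (mod 2^9) → 111001100 = 460
355 = 101100011
→ AND → 101000000 = 320
250 = 011111010
→ XOR → 110111010 = 442
0b001000100 = 001000100
→ OR → 111111110 = 510

510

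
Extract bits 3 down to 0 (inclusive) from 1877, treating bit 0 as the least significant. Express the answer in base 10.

v = 011101010101
Shift right by 0: 011101010101
Mask low 4 bits: 0101 = 5

5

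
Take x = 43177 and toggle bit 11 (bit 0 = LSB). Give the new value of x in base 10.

x = 1010100010101001
bit 11 is currently 1; toggle it via x ^ (1 << 11) = x ^ 2048
→ 1010000010101001 = 41129

41129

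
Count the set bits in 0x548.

0x548 = 10101001000
Count the 1s: 1 + 1 + 1 + 1 = 4

4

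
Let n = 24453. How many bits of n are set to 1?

9

24453 = 101111110000101
Count the 1s: 1 + 1 + 1 + 1 + 1 + 1 + 1 + 1 + 1 = 9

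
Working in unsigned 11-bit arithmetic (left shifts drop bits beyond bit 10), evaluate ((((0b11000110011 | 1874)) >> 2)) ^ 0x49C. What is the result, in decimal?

0b11000110011 = 11000110011
1874 = 11101010010
→ | → 11101110011 = 1907
→ >> 2 → 00111011100 = 476
0x49C = 10010011100
→ ^ → 10101000000 = 1344

1344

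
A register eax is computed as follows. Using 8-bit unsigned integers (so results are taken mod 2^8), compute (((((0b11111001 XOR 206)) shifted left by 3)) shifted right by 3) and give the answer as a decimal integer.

23

0b11111001 = 11111001
206 = 11001110
→ XOR → 00110111 = 55
→ shifted left by 3 (mod 2^8) → 10111000 = 184
→ shifted right by 3 → 00010111 = 23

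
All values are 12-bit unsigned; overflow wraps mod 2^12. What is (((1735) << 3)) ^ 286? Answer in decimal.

1735 = 011011000111
→ << 3 (mod 2^12) → 011000111000 = 1592
286 = 000100011110
→ ^ → 011100100110 = 1830

1830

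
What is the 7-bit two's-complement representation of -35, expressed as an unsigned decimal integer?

93

35 in 7 bits: 0100011
Invert: 1011100
Add 1:  1011101 = 93
(Check: 2^7 - 35 = 128 - 35 = 93.)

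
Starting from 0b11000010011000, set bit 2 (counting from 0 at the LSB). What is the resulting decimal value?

x = 11000010011000
bit 2 is currently 0; set it via x | (1 << 2) = x | 4
→ 11000010011100 = 12444

12444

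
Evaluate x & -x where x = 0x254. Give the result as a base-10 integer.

x = 1001010100 = 596
-x (two's complement) = …0110101100
AND   = 0000000100 = 4
(x & -x isolates the lowest set bit of x.)

4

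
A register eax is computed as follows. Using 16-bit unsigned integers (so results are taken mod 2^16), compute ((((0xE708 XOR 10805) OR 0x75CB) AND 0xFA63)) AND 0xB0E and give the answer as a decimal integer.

2050

0xE708 = 1110011100001000
10805 = 0010101000110101
→ XOR → 1100110100111101 = 52541
0x75CB = 0111010111001011
→ OR → 1111110111111111 = 65023
0xFA63 = 1111101001100011
→ AND → 1111100001100011 = 63587
0xB0E = 0000101100001110
→ AND → 0000100000000010 = 2050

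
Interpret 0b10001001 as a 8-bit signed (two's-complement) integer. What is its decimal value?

pattern = 10001001 (MSB is 1 ⇒ negative)
Invert: 01110110, add 1 → 01110111 = 119, so the value is -119.
(Equivalently: 137 - 2^8 = 137 - 256 = -119.)

-119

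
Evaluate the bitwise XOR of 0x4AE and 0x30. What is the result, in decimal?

1182

0x4AE = 10010101110
0x30 = 00000110000
XOR → 10010011110 = 1182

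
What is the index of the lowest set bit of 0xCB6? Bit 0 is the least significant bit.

1

0xCB6 = 110010110110
Trailing zeros: 1, so the lowest set bit is bit 1 (value 2).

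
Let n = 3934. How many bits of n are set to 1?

9

3934 = 111101011110
Count the 1s: 1 + 1 + 1 + 1 + 1 + 1 + 1 + 1 + 1 = 9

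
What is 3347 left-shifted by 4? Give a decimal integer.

3347 = 0000110100010011
shift left by 4 → 1101000100110000 = 53552
(equivalently, 3347 × 2^4 = 3347 × 16)

53552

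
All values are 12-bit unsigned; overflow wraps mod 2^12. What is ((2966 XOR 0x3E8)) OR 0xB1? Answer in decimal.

2966 = 101110010110
0x3E8 = 001111101000
→ XOR → 100001111110 = 2174
0xB1 = 000010110001
→ OR → 100011111111 = 2303

2303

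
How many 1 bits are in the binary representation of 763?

8

763 = 1011111011
Count the 1s: 1 + 1 + 1 + 1 + 1 + 1 + 1 + 1 = 8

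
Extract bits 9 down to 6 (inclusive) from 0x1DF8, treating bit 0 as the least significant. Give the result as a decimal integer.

v = 1110111111000
Shift right by 6: 1110111
Mask low 4 bits: 0111 = 7

7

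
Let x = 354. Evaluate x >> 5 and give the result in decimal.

354 = 101100010
shift right by 5 → 000001011 = 11
(equivalently, floor(354 / 32))

11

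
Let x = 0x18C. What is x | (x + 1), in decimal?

x = 110001100 = 396
x + 1 = 110001101
OR    = 110001101 = 397
(x | (x + 1) sets the lowest cleared bit.)

397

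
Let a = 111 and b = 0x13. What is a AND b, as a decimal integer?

111 = 1101111
0x13 = 0010011
AND → 0000011 = 3

3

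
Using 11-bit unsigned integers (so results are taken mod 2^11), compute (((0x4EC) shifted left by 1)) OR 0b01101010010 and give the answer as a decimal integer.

986

0x4EC = 10011101100
→ shifted left by 1 (mod 2^11) → 00111011000 = 472
0b01101010010 = 01101010010
→ OR → 01111011010 = 986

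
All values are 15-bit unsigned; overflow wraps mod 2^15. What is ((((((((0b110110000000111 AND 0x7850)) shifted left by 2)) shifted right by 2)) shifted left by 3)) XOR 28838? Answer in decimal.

0b110110000000111 = 110110000000111
0x7850 = 111100001010000
→ AND → 110100000000000 = 26624
→ shifted left by 2 (mod 2^15) → 010000000000000 = 8192
→ shifted right by 2 → 000100000000000 = 2048
→ shifted left by 3 (mod 2^15) → 100000000000000 = 16384
28838 = 111000010100110
→ XOR → 011000010100110 = 12454

12454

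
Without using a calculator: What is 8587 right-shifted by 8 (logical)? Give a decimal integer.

33

8587 = 10000110001011
shift right by 8 → 00000000100001 = 33
(equivalently, floor(8587 / 256))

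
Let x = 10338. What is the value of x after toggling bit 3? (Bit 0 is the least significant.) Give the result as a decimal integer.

x = 10100001100010
bit 3 is currently 0; toggle it via x ^ (1 << 3) = x ^ 8
→ 10100001101010 = 10346

10346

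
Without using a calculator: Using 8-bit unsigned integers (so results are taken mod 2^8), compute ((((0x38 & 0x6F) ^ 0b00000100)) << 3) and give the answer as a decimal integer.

96

0x38 = 00111000
0x6F = 01101111
→ & → 00101000 = 40
0b00000100 = 00000100
→ ^ → 00101100 = 44
→ << 3 (mod 2^8) → 01100000 = 96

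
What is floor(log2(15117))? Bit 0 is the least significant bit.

15117 = 11101100001101
The topmost 1 is at position 13 (since 2^13 = 8192 ≤ 15117 < 16384).

13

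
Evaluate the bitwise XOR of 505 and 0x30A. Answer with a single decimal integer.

505 = 0111111001
0x30A = 1100001010
XOR → 1011110011 = 755

755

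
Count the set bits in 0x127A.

0x127A = 1001001111010
Count the 1s: 1 + 1 + 1 + 1 + 1 + 1 + 1 = 7

7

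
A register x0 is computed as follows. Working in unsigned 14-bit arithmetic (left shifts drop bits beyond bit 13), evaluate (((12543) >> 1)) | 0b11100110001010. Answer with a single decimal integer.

12543 = 11000011111111
→ >> 1 → 01100001111111 = 6271
0b11100110001010 = 11100110001010
→ | → 11100111111111 = 14847

14847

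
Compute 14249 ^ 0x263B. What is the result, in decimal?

4498

14249 = 11011110101001
0x263B = 10011000111011
XOR → 01000110010010 = 4498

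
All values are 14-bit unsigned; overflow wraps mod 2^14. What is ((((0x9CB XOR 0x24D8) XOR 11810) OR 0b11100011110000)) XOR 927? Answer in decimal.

0x9CB = 00100111001011
0x24D8 = 10010011011000
→ XOR → 10110100010011 = 11539
11810 = 10111000100010
→ XOR → 00001100110001 = 817
0b11100011110000 = 11100011110000
→ OR → 11101111110001 = 15345
927 = 00001110011111
→ XOR → 11100001101110 = 14446

14446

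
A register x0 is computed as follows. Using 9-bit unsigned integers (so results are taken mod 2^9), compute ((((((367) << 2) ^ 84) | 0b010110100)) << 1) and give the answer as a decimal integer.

504

367 = 101101111
→ << 2 (mod 2^9) → 110111100 = 444
84 = 001010100
→ ^ → 111101000 = 488
0b010110100 = 010110100
→ | → 111111100 = 508
→ << 1 (mod 2^9) → 111111000 = 504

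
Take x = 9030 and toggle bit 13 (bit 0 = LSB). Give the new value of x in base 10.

838

x = 10001101000110
bit 13 is currently 1; toggle it via x ^ (1 << 13) = x ^ 8192
→ 00001101000110 = 838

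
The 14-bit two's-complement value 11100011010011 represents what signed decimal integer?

pattern = 11100011010011 (MSB is 1 ⇒ negative)
Invert: 00011100101100, add 1 → 00011100101101 = 1837, so the value is -1837.
(Equivalently: 14547 - 2^14 = 14547 - 16384 = -1837.)

-1837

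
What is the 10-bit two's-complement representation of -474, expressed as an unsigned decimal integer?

474 in 10 bits: 0111011010
Invert: 1000100101
Add 1:  1000100110 = 550
(Check: 2^10 - 474 = 1024 - 474 = 550.)

550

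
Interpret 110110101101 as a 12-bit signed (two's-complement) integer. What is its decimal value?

pattern = 110110101101 (MSB is 1 ⇒ negative)
Invert: 001001010010, add 1 → 001001010011 = 595, so the value is -595.
(Equivalently: 3501 - 2^12 = 3501 - 4096 = -595.)

-595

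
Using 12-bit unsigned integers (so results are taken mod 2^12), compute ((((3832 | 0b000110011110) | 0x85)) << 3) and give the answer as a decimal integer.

4088

3832 = 111011111000
0b000110011110 = 000110011110
→ | → 111111111110 = 4094
0x85 = 000010000101
→ | → 111111111111 = 4095
→ << 3 (mod 2^12) → 111111111000 = 4088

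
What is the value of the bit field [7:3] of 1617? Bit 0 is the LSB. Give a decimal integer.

10

v = 11001010001
Shift right by 3: 11001010
Mask low 5 bits: 01010 = 10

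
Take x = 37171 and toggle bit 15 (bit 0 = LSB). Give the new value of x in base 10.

x = 1001000100110011
bit 15 is currently 1; toggle it via x ^ (1 << 15) = x ^ 32768
→ 0001000100110011 = 4403

4403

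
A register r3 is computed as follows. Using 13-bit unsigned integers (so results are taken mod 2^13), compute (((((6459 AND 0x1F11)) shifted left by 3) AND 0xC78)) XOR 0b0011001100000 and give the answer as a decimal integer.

6459 = 1100100111011
0x1F11 = 1111100010001
→ AND → 1100100010001 = 6417
→ shifted left by 3 (mod 2^13) → 0100010001000 = 2184
0xC78 = 0110001111000
→ AND → 0100000001000 = 2056
0b0011001100000 = 0011001100000
→ XOR → 0111001101000 = 3688

3688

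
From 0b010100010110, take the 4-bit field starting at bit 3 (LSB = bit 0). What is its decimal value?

v = 010100010110
Shift right by 3: 010100010
Mask low 4 bits: 0010 = 2

2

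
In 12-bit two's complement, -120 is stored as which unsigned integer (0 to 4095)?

3976

120 in 12 bits: 000001111000
Invert: 111110000111
Add 1:  111110001000 = 3976
(Check: 2^12 - 120 = 4096 - 120 = 3976.)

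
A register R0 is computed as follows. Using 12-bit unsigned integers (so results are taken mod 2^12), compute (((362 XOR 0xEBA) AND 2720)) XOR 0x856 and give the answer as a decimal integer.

362 = 000101101010
0xEBA = 111010111010
→ XOR → 111111010000 = 4048
2720 = 101010100000
→ AND → 101010000000 = 2688
0x856 = 100001010110
→ XOR → 001011010110 = 726

726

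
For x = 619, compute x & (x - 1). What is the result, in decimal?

618

x = 1001101011 = 619
x - 1 = 1001101010
AND   = 1001101010 = 618
(x & (x - 1) clears the lowest set bit of x.)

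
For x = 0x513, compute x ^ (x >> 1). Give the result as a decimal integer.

x = 10100010011 = 1299
x>>1 = 01010001001
XOR  = 11110011010 = 1946
(x ^ (x >> 1) gives the standard binary-reflected Gray code of x.)

1946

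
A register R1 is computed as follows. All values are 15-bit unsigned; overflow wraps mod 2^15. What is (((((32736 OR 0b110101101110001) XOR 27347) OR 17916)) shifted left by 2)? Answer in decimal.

32736 = 111111111100000
0b110101101110001 = 110101101110001
→ OR → 111111111110001 = 32753
27347 = 110101011010011
→ XOR → 001010100100010 = 5410
17916 = 100010111111100
→ OR → 101010111111110 = 22014
→ shifted left by 2 (mod 2^15) → 101011111111000 = 22520

22520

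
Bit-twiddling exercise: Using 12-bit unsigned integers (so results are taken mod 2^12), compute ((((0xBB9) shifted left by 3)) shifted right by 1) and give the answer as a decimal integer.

1764

0xBB9 = 101110111001
→ shifted left by 3 (mod 2^12) → 110111001000 = 3528
→ shifted right by 1 → 011011100100 = 1764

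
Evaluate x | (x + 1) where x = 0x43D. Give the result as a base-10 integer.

1087

x = 10000111101 = 1085
x + 1 = 10000111110
OR    = 10000111111 = 1087
(x | (x + 1) sets the lowest cleared bit.)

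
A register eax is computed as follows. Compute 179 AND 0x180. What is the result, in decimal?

128

179 = 010110011
0x180 = 110000000
AND → 010000000 = 128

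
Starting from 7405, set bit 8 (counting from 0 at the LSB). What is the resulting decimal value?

7661

x = 01110011101101
bit 8 is currently 0; set it via x | (1 << 8) = x | 256
→ 01110111101101 = 7661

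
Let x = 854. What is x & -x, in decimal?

2

x = 1101010110 = 854
-x (two's complement) = …0010101010
AND   = 0000000010 = 2
(x & -x isolates the lowest set bit of x.)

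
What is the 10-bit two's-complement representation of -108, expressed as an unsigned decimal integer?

108 in 10 bits: 0001101100
Invert: 1110010011
Add 1:  1110010100 = 916
(Check: 2^10 - 108 = 1024 - 108 = 916.)

916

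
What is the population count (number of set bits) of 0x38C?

5

0x38C = 1110001100
Count the 1s: 1 + 1 + 1 + 1 + 1 = 5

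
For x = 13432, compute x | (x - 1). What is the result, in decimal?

x = 11010001111000 = 13432
x - 1 = 11010001110111
OR    = 11010001111111 = 13439
(x | (x - 1) sets all bits below the lowest set bit.)

13439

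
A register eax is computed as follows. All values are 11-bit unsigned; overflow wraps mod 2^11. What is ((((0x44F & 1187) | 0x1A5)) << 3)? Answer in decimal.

0x44F = 10001001111
1187 = 10010100011
→ & → 10000000011 = 1027
0x1A5 = 00110100101
→ | → 10110100111 = 1447
→ << 3 (mod 2^11) → 10100111000 = 1336

1336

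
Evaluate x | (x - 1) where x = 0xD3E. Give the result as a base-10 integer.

3391

x = 110100111110 = 3390
x - 1 = 110100111101
OR    = 110100111111 = 3391
(x | (x - 1) sets all bits below the lowest set bit.)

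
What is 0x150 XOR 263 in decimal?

87

0x150 = 101010000
263 = 100000111
XOR → 001010111 = 87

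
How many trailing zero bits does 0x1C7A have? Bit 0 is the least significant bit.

1

0x1C7A = 1110001111010
Trailing zeros: 1, so the lowest set bit is bit 1 (value 2).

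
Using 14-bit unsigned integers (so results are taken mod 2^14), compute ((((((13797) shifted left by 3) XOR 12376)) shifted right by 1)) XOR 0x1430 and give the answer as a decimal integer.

7048

13797 = 11010111100101
→ shifted left by 3 (mod 2^14) → 10111100101000 = 12072
12376 = 11000001011000
→ XOR → 01111101110000 = 8048
→ shifted right by 1 → 00111110111000 = 4024
0x1430 = 01010000110000
→ XOR → 01101110001000 = 7048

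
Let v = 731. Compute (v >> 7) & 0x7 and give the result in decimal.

v = 1011011011
Shift right by 7: 101
Mask low 3 bits: 101 = 5

5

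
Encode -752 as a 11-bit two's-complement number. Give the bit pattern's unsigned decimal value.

1296

752 in 11 bits: 01011110000
Invert: 10100001111
Add 1:  10100010000 = 1296
(Check: 2^11 - 752 = 2048 - 752 = 1296.)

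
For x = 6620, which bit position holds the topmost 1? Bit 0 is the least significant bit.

6620 = 1100111011100
The topmost 1 is at position 12 (since 2^12 = 4096 ≤ 6620 < 8192).

12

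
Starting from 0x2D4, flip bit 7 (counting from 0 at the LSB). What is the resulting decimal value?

x = 1011010100
bit 7 is currently 1; toggle it via x ^ (1 << 7) = x ^ 128
→ 1001010100 = 596

596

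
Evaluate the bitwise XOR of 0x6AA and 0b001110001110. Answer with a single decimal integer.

1316

0x6AA = 11010101010
b = 01110001110
XOR → 10100100100 = 1316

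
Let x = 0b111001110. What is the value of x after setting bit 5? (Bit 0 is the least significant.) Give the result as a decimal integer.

494

x = 111001110
bit 5 is currently 0; set it via x | (1 << 5) = x | 32
→ 111101110 = 494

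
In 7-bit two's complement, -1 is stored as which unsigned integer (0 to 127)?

127

1 in 7 bits: 0000001
Invert: 1111110
Add 1:  1111111 = 127
(Check: 2^7 - 1 = 128 - 1 = 127.)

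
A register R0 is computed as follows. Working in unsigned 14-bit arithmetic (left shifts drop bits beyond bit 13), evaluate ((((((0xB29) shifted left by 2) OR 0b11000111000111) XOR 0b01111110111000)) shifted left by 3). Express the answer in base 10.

0xB29 = 00101100101001
→ shifted left by 2 (mod 2^14) → 10110010100100 = 11428
0b11000111000111 = 11000111000111
→ OR → 11110111100111 = 15847
0b01111110111000 = 01111110111000
→ XOR → 10001001011111 = 8799
→ shifted left by 3 (mod 2^14) → 01001011111000 = 4856

4856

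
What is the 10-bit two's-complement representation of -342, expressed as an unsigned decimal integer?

342 in 10 bits: 0101010110
Invert: 1010101001
Add 1:  1010101010 = 682
(Check: 2^10 - 342 = 1024 - 342 = 682.)

682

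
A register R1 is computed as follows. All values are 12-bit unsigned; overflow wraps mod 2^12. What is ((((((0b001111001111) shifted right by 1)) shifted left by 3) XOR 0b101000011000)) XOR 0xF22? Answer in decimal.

2562

0b001111001111 = 001111001111
→ shifted right by 1 → 000111100111 = 487
→ shifted left by 3 (mod 2^12) → 111100111000 = 3896
0b101000011000 = 101000011000
→ XOR → 010100100000 = 1312
0xF22 = 111100100010
→ XOR → 101000000010 = 2562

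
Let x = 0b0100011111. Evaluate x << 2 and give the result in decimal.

x = 00100011111
shift left by 2 → 10001111100 = 1148
(equivalently, 287 × 2^2 = 287 × 4)

1148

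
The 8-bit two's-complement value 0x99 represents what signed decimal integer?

pattern = 10011001 (MSB is 1 ⇒ negative)
Invert: 01100110, add 1 → 01100111 = 103, so the value is -103.
(Equivalently: 153 - 2^8 = 153 - 256 = -103.)

-103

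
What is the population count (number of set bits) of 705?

705 = 1011000001
Count the 1s: 1 + 1 + 1 + 1 = 4

4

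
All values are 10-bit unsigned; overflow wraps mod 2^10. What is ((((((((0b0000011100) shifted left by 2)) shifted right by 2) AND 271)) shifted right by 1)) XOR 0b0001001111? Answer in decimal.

0b0000011100 = 0000011100
→ shifted left by 2 (mod 2^10) → 0001110000 = 112
→ shifted right by 2 → 0000011100 = 28
271 = 0100001111
→ AND → 0000001100 = 12
→ shifted right by 1 → 0000000110 = 6
0b0001001111 = 0001001111
→ XOR → 0001001001 = 73

73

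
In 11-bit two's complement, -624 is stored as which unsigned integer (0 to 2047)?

1424

624 in 11 bits: 01001110000
Invert: 10110001111
Add 1:  10110010000 = 1424
(Check: 2^11 - 624 = 2048 - 624 = 1424.)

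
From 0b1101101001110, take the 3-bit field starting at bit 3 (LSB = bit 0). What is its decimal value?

v = 1101101001110
Shift right by 3: 1101101001
Mask low 3 bits: 001 = 1

1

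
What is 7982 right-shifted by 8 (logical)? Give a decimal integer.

7982 = 1111100101110
shift right by 8 → 0000000011111 = 31
(equivalently, floor(7982 / 256))

31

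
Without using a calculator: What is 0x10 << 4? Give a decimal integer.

256

0x10 = 000010000
shift left by 4 → 100000000 = 256
(equivalently, 16 × 2^4 = 16 × 16)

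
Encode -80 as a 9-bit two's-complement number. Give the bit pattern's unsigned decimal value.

80 in 9 bits: 001010000
Invert: 110101111
Add 1:  110110000 = 432
(Check: 2^9 - 80 = 512 - 80 = 432.)

432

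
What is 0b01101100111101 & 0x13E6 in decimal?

4900

a = 1101100111101
0x13E6 = 1001111100110
AND → 1001100100100 = 4900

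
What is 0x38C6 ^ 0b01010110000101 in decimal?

11587

0x38C6 = 11100011000110
b = 01010110000101
XOR → 10110101000011 = 11587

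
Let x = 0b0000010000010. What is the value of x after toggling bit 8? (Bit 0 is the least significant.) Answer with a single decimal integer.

386

x = 0000010000010
bit 8 is currently 0; toggle it via x ^ (1 << 8) = x ^ 256
→ 0000110000010 = 386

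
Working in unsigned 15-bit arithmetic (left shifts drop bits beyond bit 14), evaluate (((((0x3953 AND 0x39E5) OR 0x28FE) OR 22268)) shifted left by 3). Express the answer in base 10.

32760

0x3953 = 011100101010011
0x39E5 = 011100111100101
→ AND → 011100101000001 = 14657
0x28FE = 010100011111110
→ OR → 011100111111111 = 14847
22268 = 101011011111100
→ OR → 111111111111111 = 32767
→ shifted left by 3 (mod 2^15) → 111111111111000 = 32760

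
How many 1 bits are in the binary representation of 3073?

3

3073 = 110000000001
Count the 1s: 1 + 1 + 1 = 3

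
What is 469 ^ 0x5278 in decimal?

21421

469 = 000000111010101
0x5278 = 101001001111000
XOR → 101001110101101 = 21421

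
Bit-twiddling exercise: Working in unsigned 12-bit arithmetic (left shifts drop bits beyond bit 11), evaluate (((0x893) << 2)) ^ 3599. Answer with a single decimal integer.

3139

0x893 = 100010010011
→ << 2 (mod 2^12) → 001001001100 = 588
3599 = 111000001111
→ ^ → 110001000011 = 3139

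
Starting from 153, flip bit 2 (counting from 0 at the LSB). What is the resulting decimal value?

x = 010011001
bit 2 is currently 0; toggle it via x ^ (1 << 2) = x ^ 4
→ 010011101 = 157

157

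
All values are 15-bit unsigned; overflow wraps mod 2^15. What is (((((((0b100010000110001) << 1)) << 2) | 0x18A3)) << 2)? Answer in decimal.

26284

0b100010000110001 = 100010000110001
→ << 1 (mod 2^15) → 000100001100010 = 2146
→ << 2 (mod 2^15) → 010000110001000 = 8584
0x18A3 = 001100010100011
→ | → 011100110101011 = 14763
→ << 2 (mod 2^15) → 110011010101100 = 26284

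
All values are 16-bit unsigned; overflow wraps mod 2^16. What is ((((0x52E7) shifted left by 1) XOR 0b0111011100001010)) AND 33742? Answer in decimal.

33476

0x52E7 = 0101001011100111
→ shifted left by 1 (mod 2^16) → 1010010111001110 = 42446
0b0111011100001010 = 0111011100001010
→ XOR → 1101001011000100 = 53956
33742 = 1000001111001110
→ AND → 1000001011000100 = 33476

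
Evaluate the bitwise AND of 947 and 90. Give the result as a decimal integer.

18

947 = 1110110011
90 = 0001011010
AND → 0000010010 = 18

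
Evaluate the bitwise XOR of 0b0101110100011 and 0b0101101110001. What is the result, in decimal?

a = 101110100011
b = 101101110001
XOR → 000011010010 = 210

210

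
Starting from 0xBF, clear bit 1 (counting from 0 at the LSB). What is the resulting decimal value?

x = 010111111
bit 1 is currently 1; clear it via x & ~(1 << 1) = x & ~2
→ 010111101 = 189

189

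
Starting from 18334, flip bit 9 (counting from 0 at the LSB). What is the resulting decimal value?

17822

x = 100011110011110
bit 9 is currently 1; toggle it via x ^ (1 << 9) = x ^ 512
→ 100010110011110 = 17822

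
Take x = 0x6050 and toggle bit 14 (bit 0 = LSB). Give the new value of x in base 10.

x = 110000001010000
bit 14 is currently 1; toggle it via x ^ (1 << 14) = x ^ 16384
→ 010000001010000 = 8272

8272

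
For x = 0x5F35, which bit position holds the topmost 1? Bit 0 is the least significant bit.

14

0x5F35 = 101111100110101
The topmost 1 is at position 14 (since 2^14 = 16384 ≤ 24373 < 32768).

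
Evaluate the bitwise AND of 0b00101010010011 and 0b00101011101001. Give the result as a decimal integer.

a = 101010010011
b = 101011101001
AND → 101010000001 = 2689

2689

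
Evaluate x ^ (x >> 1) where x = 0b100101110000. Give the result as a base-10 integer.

x = 100101110000 = 2416
x>>1 = 010010111000
XOR  = 110111001000 = 3528
(x ^ (x >> 1) gives the standard binary-reflected Gray code of x.)

3528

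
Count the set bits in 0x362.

5

0x362 = 1101100010
Count the 1s: 1 + 1 + 1 + 1 + 1 = 5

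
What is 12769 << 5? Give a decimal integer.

408608

12769 = 0000011000111100001
shift left by 5 → 1100011110000100000 = 408608
(equivalently, 12769 × 2^5 = 12769 × 32)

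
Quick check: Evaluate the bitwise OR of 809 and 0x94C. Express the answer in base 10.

809 = 001100101001
0x94C = 100101001100
 OR → 101101101101 = 2925

2925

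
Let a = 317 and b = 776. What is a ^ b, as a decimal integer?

565

317 = 0100111101
776 = 1100001000
XOR → 1000110101 = 565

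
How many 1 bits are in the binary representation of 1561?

5

1561 = 11000011001
Count the 1s: 1 + 1 + 1 + 1 + 1 = 5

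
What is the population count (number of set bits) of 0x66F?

8

0x66F = 11001101111
Count the 1s: 1 + 1 + 1 + 1 + 1 + 1 + 1 + 1 = 8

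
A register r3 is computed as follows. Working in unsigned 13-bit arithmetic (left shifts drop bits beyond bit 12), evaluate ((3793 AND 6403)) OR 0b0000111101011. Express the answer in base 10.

3793 = 0111011010001
6403 = 1100100000011
→ AND → 0100000000001 = 2049
0b0000111101011 = 0000111101011
→ OR → 0100111101011 = 2539

2539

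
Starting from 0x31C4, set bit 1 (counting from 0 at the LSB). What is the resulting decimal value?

x = 11000111000100
bit 1 is currently 0; set it via x | (1 << 1) = x | 2
→ 11000111000110 = 12742

12742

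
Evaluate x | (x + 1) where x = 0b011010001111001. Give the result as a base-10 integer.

13435

x = 11010001111001 = 13433
x + 1 = 11010001111010
OR    = 11010001111011 = 13435
(x | (x + 1) sets the lowest cleared bit.)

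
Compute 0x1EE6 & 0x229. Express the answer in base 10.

0x1EE6 = 1111011100110
0x229 = 0001000101001
AND → 0001000100000 = 544

544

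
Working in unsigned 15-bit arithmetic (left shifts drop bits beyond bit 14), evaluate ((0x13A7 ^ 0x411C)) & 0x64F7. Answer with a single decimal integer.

16563

0x13A7 = 001001110100111
0x411C = 100000100011100
→ ^ → 101001010111011 = 21179
0x64F7 = 110010011110111
→ & → 100000010110011 = 16563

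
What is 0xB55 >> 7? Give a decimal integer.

0xB55 = 101101010101
shift right by 7 → 000000010110 = 22
(equivalently, floor(2901 / 128))

22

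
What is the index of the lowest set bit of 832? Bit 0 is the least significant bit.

832 = 1101000000
Trailing zeros: 6, so the lowest set bit is bit 6 (value 64).

6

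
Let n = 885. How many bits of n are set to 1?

7

885 = 1101110101
Count the 1s: 1 + 1 + 1 + 1 + 1 + 1 + 1 = 7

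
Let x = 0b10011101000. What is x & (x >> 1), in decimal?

x = 10011101000 = 1256
x>>1 = 01001110100
AND  = 00001100000 = 96
(x & (x >> 1) has a 1 wherever x has two consecutive 1 bits.)

96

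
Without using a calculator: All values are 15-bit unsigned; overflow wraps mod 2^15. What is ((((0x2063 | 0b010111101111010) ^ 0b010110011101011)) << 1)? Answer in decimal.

1824

0x2063 = 010000001100011
0b010111101111010 = 010111101111010
→ | → 010111101111011 = 12155
0b010110011101011 = 010110011101011
→ ^ → 000001110010000 = 912
→ << 1 (mod 2^15) → 000011100100000 = 1824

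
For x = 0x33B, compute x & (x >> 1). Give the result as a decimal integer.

x = 1100111011 = 827
x>>1 = 0110011101
AND  = 0100011001 = 281
(x & (x >> 1) has a 1 wherever x has two consecutive 1 bits.)

281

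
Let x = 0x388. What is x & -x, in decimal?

8

x = 1110001000 = 904
-x (two's complement) = …0001111000
AND   = 0000001000 = 8
(x & -x isolates the lowest set bit of x.)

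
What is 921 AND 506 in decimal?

408

921 = 1110011001
506 = 0111111010
AND → 0110011000 = 408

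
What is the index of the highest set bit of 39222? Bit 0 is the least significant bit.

39222 = 1001100100110110
The topmost 1 is at position 15 (since 2^15 = 32768 ≤ 39222 < 65536).

15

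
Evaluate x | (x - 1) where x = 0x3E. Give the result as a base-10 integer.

x = 111110 = 62
x - 1 = 111101
OR    = 111111 = 63
(x | (x - 1) sets all bits below the lowest set bit.)

63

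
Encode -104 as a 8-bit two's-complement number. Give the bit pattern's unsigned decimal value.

152

104 in 8 bits: 01101000
Invert: 10010111
Add 1:  10011000 = 152
(Check: 2^8 - 104 = 256 - 104 = 152.)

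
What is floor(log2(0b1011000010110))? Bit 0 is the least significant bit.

0b1011000010110 = 1011000010110
The topmost 1 is at position 12 (since 2^12 = 4096 ≤ 5654 < 8192).

12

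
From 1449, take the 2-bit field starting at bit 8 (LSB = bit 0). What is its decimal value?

1

v = 10110101001
Shift right by 8: 101
Mask low 2 bits: 01 = 1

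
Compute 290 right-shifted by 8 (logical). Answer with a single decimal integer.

290 = 100100010
shift right by 8 → 000000001 = 1
(equivalently, floor(290 / 256))

1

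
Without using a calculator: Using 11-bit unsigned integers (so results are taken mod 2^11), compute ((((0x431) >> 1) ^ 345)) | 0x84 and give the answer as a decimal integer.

965

0x431 = 10000110001
→ >> 1 → 01000011000 = 536
345 = 00101011001
→ ^ → 01101000001 = 833
0x84 = 00010000100
→ | → 01111000101 = 965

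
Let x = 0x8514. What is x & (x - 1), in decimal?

34064

x = 1000010100010100 = 34068
x - 1 = 1000010100010011
AND   = 1000010100010000 = 34064
(x & (x - 1) clears the lowest set bit of x.)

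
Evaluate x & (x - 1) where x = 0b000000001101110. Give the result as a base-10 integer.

108

x = 1101110 = 110
x - 1 = 1101101
AND   = 1101100 = 108
(x & (x - 1) clears the lowest set bit of x.)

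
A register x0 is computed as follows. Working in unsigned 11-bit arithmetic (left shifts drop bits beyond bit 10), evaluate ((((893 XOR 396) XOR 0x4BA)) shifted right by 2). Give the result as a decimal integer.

402

893 = 01101111101
396 = 00110001100
→ XOR → 01011110001 = 753
0x4BA = 10010111010
→ XOR → 11001001011 = 1611
→ shifted right by 2 → 00110010010 = 402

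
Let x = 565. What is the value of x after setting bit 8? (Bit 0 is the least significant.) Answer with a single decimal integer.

821

x = 01000110101
bit 8 is currently 0; set it via x | (1 << 8) = x | 256
→ 01100110101 = 821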